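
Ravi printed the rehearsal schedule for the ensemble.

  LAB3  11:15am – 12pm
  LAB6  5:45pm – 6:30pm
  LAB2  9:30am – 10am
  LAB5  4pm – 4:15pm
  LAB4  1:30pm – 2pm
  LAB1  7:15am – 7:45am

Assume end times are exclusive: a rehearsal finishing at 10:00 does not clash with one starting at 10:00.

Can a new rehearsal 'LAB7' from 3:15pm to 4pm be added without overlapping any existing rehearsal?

LAB1: ends 7:45am at or before LAB7 starts 3:15pm → clear.
LAB2: ends 10am at or before LAB7 starts 3:15pm → clear.
LAB3: ends 12pm at or before LAB7 starts 3:15pm → clear.
LAB4: ends 2pm at or before LAB7 starts 3:15pm → clear.
LAB5: starts 4pm at or after LAB7 ends 4pm → clear.
LAB6: starts 5:45pm at or after LAB7 ends 4pm → clear.

Yes — the slot is free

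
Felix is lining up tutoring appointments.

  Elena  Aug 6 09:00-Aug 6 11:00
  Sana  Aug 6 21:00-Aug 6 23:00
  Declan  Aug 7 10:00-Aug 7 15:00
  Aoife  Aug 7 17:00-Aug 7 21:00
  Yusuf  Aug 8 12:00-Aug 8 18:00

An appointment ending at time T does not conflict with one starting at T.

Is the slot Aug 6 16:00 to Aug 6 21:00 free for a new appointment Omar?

Yes — the slot is free

Elena: ends Aug 6 11:00 at or before Omar starts Aug 6 16:00 → clear.
Sana: starts Aug 6 21:00 at or after Omar ends Aug 6 21:00 → clear.
Declan: starts Aug 7 10:00 at or after Omar ends Aug 6 21:00 → clear.
Aoife: starts Aug 7 17:00 at or after Omar ends Aug 6 21:00 → clear.
Yusuf: starts Aug 8 12:00 at or after Omar ends Aug 6 21:00 → clear.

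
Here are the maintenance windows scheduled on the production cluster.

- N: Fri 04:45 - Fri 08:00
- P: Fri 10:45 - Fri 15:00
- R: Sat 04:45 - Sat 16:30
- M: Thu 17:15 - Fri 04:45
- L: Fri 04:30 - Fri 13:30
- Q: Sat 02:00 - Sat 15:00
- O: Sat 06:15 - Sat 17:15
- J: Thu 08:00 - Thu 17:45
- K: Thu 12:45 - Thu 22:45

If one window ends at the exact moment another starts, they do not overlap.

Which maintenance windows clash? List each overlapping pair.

Sorted by start: J, K, M, L, N, P, Q, R, O.
K starts before J ends → J and K overlap.
M starts before J ends → J and M overlap.
L starts after J ends; J is clear from here.
M starts before K ends → K and M overlap.
L starts after K ends; K is clear from here.
L starts before M ends → M and L overlap.
N starts exactly when M ends (back-to-back, no overlap); M is clear from here.
N starts before L ends → L and N overlap.
P starts before L ends → L and P overlap.
Q starts after L ends; L is clear from here.
P starts after N ends; N is clear from here.
Q starts after P ends; P is clear from here.
R starts before Q ends → Q and R overlap.
O starts before Q ends → Q and O overlap.
O starts before R ends → R and O overlap.

J & K, J & M, K & M, L & M, L & N, L & P, O & Q, O & R, Q & R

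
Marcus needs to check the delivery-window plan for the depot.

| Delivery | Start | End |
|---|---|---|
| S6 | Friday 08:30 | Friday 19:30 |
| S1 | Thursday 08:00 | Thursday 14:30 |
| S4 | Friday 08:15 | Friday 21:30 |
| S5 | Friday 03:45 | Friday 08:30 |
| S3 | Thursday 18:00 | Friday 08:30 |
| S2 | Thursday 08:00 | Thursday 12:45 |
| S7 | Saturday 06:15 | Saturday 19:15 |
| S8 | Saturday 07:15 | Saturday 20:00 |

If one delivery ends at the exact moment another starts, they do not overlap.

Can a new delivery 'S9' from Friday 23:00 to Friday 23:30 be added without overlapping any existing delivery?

Yes — the slot is free

S1: ends Thursday 14:30 at or before S9 starts Friday 23:00 → clear.
S2: ends Thursday 12:45 at or before S9 starts Friday 23:00 → clear.
S3: ends Friday 08:30 at or before S9 starts Friday 23:00 → clear.
S5: ends Friday 08:30 at or before S9 starts Friday 23:00 → clear.
S4: ends Friday 21:30 at or before S9 starts Friday 23:00 → clear.
S6: ends Friday 19:30 at or before S9 starts Friday 23:00 → clear.
S7: starts Saturday 06:15 at or after S9 ends Friday 23:30 → clear.
S8: starts Saturday 07:15 at or after S9 ends Friday 23:30 → clear.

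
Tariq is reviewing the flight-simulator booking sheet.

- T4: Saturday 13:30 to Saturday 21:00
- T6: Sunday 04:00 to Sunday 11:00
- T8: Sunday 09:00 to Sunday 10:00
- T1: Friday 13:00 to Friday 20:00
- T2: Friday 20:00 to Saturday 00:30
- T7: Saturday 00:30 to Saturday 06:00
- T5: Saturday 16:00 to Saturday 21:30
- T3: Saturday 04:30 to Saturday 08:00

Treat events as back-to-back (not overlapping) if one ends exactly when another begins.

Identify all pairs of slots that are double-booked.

Two intervals overlap when each starts before the other ends.
Sorted by start: T1, T2, T7, T3, T4, T5, T6, T8.
T2 starts exactly when T1 ends (back-to-back, no overlap), so nothing later overlaps T1 either.
T7 starts exactly when T2 ends (back-to-back, no overlap), so nothing later overlaps T2 either.
T3 starts before T7 ends → T7 and T3 overlap.
T4 starts after T7 ends, so nothing later overlaps T7 either.
T4 starts after T3 ends, so nothing later overlaps T3 either.
T5 starts before T4 ends → T4 and T5 overlap.
T6 starts after T4 ends, so nothing later overlaps T4 either.
T6 starts after T5 ends, so nothing later overlaps T5 either.
T8 starts before T6 ends → T6 and T8 overlap.

T3 & T7, T4 & T5, T6 & T8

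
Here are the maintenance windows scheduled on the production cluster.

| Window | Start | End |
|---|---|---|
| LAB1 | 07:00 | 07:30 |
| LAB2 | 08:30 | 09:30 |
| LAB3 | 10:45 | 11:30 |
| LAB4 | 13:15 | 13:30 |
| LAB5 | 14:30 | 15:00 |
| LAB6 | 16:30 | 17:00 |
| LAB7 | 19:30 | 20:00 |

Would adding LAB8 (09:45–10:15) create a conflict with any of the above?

No — it doesn't clash with anything

LAB1: ends 07:30 at or before LAB8 starts 09:45 → clear.
LAB2: ends 09:30 at or before LAB8 starts 09:45 → clear.
LAB3: starts 10:45 at or after LAB8 ends 10:15 → clear.
LAB4: starts 13:15 at or after LAB8 ends 10:15 → clear.
LAB5: starts 14:30 at or after LAB8 ends 10:15 → clear.
LAB6: starts 16:30 at or after LAB8 ends 10:15 → clear.
LAB7: starts 19:30 at or after LAB8 ends 10:15 → clear.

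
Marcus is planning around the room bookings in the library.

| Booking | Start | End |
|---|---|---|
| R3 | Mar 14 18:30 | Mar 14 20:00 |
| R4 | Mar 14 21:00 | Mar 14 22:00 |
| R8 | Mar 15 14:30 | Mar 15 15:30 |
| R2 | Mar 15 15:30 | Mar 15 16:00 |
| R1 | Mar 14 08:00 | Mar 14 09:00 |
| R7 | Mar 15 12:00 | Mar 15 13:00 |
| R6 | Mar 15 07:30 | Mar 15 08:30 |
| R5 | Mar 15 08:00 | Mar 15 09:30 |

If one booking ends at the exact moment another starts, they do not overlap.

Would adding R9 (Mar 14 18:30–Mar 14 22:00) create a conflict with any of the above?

Yes — it overlaps R3, R4

R1: ends Mar 14 09:00 at or before R9 starts Mar 14 18:30 → clear.
R3: starts Mar 14 18:30 before R9 ends Mar 14 22:00, and ends Mar 14 20:00 after R9 starts Mar 14 18:30 → overlap.
R4: starts Mar 14 21:00 before R9 ends Mar 14 22:00, and ends Mar 14 22:00 after R9 starts Mar 14 18:30 → overlap.
R6: starts Mar 15 07:30 at or after R9 ends Mar 14 22:00 → clear.
R5: starts Mar 15 08:00 at or after R9 ends Mar 14 22:00 → clear.
R7: starts Mar 15 12:00 at or after R9 ends Mar 14 22:00 → clear.
R8: starts Mar 15 14:30 at or after R9 ends Mar 14 22:00 → clear.
R2: starts Mar 15 15:30 at or after R9 ends Mar 14 22:00 → clear.
R9 overlaps R3, R4.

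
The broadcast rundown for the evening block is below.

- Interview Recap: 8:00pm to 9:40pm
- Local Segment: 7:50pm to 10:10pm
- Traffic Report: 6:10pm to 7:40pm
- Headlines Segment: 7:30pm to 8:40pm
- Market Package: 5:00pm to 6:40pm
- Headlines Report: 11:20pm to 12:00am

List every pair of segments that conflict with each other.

Sorted by start: Market Package, Traffic Report, Headlines Segment, Local Segment, Interview Recap, Headlines Report.
Traffic Report starts before Market Package ends → Market Package and Traffic Report overlap.
Headlines Segment starts after Market Package ends, so nothing later overlaps Market Package either.
Headlines Segment starts before Traffic Report ends → Traffic Report and Headlines Segment overlap.
Local Segment starts after Traffic Report ends, so nothing later overlaps Traffic Report either.
Local Segment starts before Headlines Segment ends → Headlines Segment and Local Segment overlap.
Interview Recap starts before Headlines Segment ends → Headlines Segment and Interview Recap overlap.
Headlines Report starts after Headlines Segment ends.
Interview Recap starts before Local Segment ends → Local Segment and Interview Recap overlap.
Headlines Report starts after Local Segment ends.
Headlines Report starts after Interview Recap ends.

Headlines Segment & Interview Recap, Headlines Segment & Local Segment, Headlines Segment & Traffic Report, Interview Recap & Local Segment, Market Package & Traffic Report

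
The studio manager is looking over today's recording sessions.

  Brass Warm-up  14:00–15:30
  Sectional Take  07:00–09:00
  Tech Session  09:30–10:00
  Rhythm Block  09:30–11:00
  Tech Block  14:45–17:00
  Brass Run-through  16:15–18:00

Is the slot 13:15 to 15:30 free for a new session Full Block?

No — it overlaps Brass Warm-up, Tech Block

Sectional Take: ends 09:00 at or before Full Block starts 13:15 → clear.
Tech Session: ends 10:00 at or before Full Block starts 13:15 → clear.
Rhythm Block: ends 11:00 at or before Full Block starts 13:15 → clear.
Brass Warm-up: starts 14:00 before Full Block ends 15:30, and ends 15:30 after Full Block starts 13:15 → overlap.
Tech Block: starts 14:45 before Full Block ends 15:30, and ends 17:00 after Full Block starts 13:15 → overlap.
Brass Run-through: starts 16:15 at or after Full Block ends 15:30 → clear.
Full Block overlaps Brass Warm-up, Tech Block.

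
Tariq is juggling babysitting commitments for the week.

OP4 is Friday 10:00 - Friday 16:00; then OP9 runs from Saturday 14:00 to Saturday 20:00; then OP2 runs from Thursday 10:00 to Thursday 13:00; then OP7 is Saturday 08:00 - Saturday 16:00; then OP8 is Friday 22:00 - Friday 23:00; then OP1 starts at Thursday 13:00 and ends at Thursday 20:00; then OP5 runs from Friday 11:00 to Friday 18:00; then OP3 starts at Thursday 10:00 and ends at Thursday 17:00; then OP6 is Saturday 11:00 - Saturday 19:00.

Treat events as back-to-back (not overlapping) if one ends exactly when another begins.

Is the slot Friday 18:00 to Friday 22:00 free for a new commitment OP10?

OP2: ends Thursday 13:00 at or before OP10 starts Friday 18:00 → clear.
OP3: ends Thursday 17:00 at or before OP10 starts Friday 18:00 → clear.
OP1: ends Thursday 20:00 at or before OP10 starts Friday 18:00 → clear.
OP4: ends Friday 16:00 at or before OP10 starts Friday 18:00 → clear.
OP5: ends Friday 18:00 at or before OP10 starts Friday 18:00 → clear.
OP8: starts Friday 22:00 at or after OP10 ends Friday 22:00 → clear.
OP7: starts Saturday 08:00 at or after OP10 ends Friday 22:00 → clear.
OP6: starts Saturday 11:00 at or after OP10 ends Friday 22:00 → clear.
OP9: starts Saturday 14:00 at or after OP10 ends Friday 22:00 → clear.

Yes — the slot is free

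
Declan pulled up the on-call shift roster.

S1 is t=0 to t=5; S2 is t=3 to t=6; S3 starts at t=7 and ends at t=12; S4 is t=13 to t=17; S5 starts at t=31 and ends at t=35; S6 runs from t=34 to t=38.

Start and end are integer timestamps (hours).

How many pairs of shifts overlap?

Check each pair: they overlap iff neither finishes before the other starts.
Sorted by start: S1, S2, S3, S4, S5, S6.
S2 starts before S1 ends → S1 and S2 overlap.
S3 starts after S1 ends; S1 is clear from here.
S3 starts after S2 ends; S2 is clear from here.
S4 starts after S3 ends; S3 is clear from here.
S5 starts after S4 ends; S4 is clear from here.
S6 starts before S5 ends → S5 and S6 overlap.
Overlapping pairs: S1 & S2, S5 & S6 — 2 in total.

2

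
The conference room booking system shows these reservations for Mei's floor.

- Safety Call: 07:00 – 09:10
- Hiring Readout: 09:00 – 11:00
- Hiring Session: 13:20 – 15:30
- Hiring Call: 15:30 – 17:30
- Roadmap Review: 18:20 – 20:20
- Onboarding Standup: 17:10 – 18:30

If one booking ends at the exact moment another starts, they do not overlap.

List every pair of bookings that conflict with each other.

Hiring Call & Onboarding Standup, Hiring Readout & Safety Call, Onboarding Standup & Roadmap Review

Two intervals overlap when each starts before the other ends.
Sorted by start: Safety Call, Hiring Readout, Hiring Session, Hiring Call, Onboarding Standup, Roadmap Review.
Hiring Readout starts before Safety Call ends → Safety Call and Hiring Readout overlap.
Hiring Session starts after Safety Call ends, so nothing later overlaps Safety Call either.
Hiring Session starts after Hiring Readout ends, so nothing later overlaps Hiring Readout either.
Hiring Call starts exactly when Hiring Session ends (back-to-back, no overlap), so nothing later overlaps Hiring Session either.
Onboarding Standup starts before Hiring Call ends → Hiring Call and Onboarding Standup overlap.
Roadmap Review starts after Hiring Call ends.
Roadmap Review starts before Onboarding Standup ends → Onboarding Standup and Roadmap Review overlap.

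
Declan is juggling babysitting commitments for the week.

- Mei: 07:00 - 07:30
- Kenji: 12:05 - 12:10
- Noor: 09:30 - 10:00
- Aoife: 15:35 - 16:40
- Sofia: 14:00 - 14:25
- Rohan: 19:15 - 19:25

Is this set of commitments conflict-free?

Yes

Sorted by start: Mei, Noor, Kenji, Sofia, Aoife, Rohan.
Noor starts after Mei ends; Mei is clear from here.
Kenji starts after Noor ends; Noor is clear from here.
Sofia starts after Kenji ends; Kenji is clear from here.
Aoife starts after Sofia ends; Sofia is clear from here.
Rohan starts after Aoife ends.
Every pair is clear; the schedule has no overlaps.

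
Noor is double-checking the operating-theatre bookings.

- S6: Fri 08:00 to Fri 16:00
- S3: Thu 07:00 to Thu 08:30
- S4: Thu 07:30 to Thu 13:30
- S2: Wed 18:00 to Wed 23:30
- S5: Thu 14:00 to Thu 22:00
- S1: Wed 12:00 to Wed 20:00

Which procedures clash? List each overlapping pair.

S1 & S2, S3 & S4

Two intervals overlap when each starts before the other ends.
Sorted by start: S1, S2, S3, S4, S5, S6.
S2 starts before S1 ends → S1 and S2 overlap.
S3 starts after S1 ends; S1 is clear from here.
S3 starts after S2 ends; S2 is clear from here.
S4 starts before S3 ends → S3 and S4 overlap.
S5 starts after S3 ends; S3 is clear from here.
S5 starts after S4 ends; S4 is clear from here.
S6 starts after S5 ends.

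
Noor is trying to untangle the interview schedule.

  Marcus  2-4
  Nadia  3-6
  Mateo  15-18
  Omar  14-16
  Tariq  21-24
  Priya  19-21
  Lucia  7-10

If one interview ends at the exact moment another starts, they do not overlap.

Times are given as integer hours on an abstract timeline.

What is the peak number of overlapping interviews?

Sort all start/end points and keep a running count:
2 start Marcus → 1
3 start Nadia → 2
4 end Marcus → 1
6 end Nadia → 0
7 start Lucia → 1
10 end Lucia → 0
14 start Omar → 1
15 start Mateo → 2
16 end Omar → 1
18 end Mateo → 0
19 start Priya → 1
21 end Priya → 0
21 start Tariq → 1
24 end Tariq → 0
Peak is 2, at 3 (Marcus, Nadia).

2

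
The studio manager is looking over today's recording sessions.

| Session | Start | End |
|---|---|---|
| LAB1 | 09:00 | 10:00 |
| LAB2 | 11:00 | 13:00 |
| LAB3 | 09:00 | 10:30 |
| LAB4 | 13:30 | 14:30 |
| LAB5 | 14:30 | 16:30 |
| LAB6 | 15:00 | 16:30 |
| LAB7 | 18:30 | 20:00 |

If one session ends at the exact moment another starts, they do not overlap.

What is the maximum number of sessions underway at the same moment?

Sort all start/end points and keep a running count:
09:00 start LAB1 → 1
09:00 start LAB3 → 2
10:00 end LAB1 → 1
10:30 end LAB3 → 0
11:00 start LAB2 → 1
13:00 end LAB2 → 0
13:30 start LAB4 → 1
14:30 end LAB4 → 0
14:30 start LAB5 → 1
15:00 start LAB6 → 2
16:30 end LAB5 → 1
16:30 end LAB6 → 0
18:30 start LAB7 → 1
20:00 end LAB7 → 0
Peak is 2, at 09:00 (LAB1, LAB3).

2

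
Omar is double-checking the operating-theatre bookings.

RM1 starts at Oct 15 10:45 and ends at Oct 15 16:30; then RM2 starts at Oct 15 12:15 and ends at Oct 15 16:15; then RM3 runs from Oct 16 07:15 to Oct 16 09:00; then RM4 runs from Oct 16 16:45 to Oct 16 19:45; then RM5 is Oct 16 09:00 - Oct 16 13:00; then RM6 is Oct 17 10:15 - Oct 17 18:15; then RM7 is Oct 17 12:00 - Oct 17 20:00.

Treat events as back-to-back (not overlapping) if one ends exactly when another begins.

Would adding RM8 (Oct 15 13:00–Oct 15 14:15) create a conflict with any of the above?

Yes — it overlaps RM1, RM2

RM1: starts Oct 15 10:45 before RM8 ends Oct 15 14:15, and ends Oct 15 16:30 after RM8 starts Oct 15 13:00 → overlap.
RM2: starts Oct 15 12:15 before RM8 ends Oct 15 14:15, and ends Oct 15 16:15 after RM8 starts Oct 15 13:00 → overlap.
RM3: starts Oct 16 07:15 at or after RM8 ends Oct 15 14:15 → clear.
RM5: starts Oct 16 09:00 at or after RM8 ends Oct 15 14:15 → clear.
RM4: starts Oct 16 16:45 at or after RM8 ends Oct 15 14:15 → clear.
RM6: starts Oct 17 10:15 at or after RM8 ends Oct 15 14:15 → clear.
RM7: starts Oct 17 12:00 at or after RM8 ends Oct 15 14:15 → clear.
RM8 overlaps RM1, RM2.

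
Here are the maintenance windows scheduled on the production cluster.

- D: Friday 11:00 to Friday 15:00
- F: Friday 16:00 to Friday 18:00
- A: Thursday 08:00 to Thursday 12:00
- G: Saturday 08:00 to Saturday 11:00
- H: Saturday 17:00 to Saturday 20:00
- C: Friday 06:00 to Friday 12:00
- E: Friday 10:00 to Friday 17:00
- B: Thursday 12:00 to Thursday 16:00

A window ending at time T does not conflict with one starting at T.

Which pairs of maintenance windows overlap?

Sorted by start: A, B, C, E, D, F, G, H.
B starts exactly when A ends (back-to-back, no overlap), so A has no further overlaps.
C starts after B ends, so B has no further overlaps.
E starts before C ends → C and E overlap.
D starts before C ends → C and D overlap.
F starts after C ends, so C has no further overlaps.
D starts before E ends → E and D overlap.
F starts before E ends → E and F overlap.
G starts after E ends, so E has no further overlaps.
F starts after D ends, so D has no further overlaps.
G starts after F ends, so F has no further overlaps.
H starts after G ends.

C & D, C & E, D & E, E & F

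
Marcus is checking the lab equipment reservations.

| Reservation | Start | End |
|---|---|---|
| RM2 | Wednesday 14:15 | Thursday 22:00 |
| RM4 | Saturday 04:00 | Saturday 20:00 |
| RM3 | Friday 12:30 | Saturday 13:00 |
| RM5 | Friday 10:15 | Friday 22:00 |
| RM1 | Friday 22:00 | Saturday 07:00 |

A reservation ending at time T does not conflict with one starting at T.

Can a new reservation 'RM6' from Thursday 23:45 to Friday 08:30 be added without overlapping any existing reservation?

RM2: ends Thursday 22:00 at or before RM6 starts Thursday 23:45 → clear.
RM5: starts Friday 10:15 at or after RM6 ends Friday 08:30 → clear.
RM3: starts Friday 12:30 at or after RM6 ends Friday 08:30 → clear.
RM1: starts Friday 22:00 at or after RM6 ends Friday 08:30 → clear.
RM4: starts Saturday 04:00 at or after RM6 ends Friday 08:30 → clear.

Yes — the slot is free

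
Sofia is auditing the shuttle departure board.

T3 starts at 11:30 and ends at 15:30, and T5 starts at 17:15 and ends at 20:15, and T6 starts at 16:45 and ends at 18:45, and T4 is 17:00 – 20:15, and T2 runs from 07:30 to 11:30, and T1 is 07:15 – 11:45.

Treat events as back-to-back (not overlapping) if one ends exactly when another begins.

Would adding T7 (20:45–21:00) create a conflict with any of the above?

T1: ends 11:45 at or before T7 starts 20:45 → clear.
T2: ends 11:30 at or before T7 starts 20:45 → clear.
T3: ends 15:30 at or before T7 starts 20:45 → clear.
T6: ends 18:45 at or before T7 starts 20:45 → clear.
T4: ends 20:15 at or before T7 starts 20:45 → clear.
T5: ends 20:15 at or before T7 starts 20:45 → clear.

No — it doesn't clash with anything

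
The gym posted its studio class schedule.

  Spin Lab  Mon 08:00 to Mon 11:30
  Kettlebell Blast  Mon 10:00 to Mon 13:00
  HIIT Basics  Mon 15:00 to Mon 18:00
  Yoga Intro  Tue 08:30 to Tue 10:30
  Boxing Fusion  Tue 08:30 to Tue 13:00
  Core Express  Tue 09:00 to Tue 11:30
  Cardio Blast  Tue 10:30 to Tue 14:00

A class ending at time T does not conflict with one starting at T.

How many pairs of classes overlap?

6

Sorted by start: Spin Lab, Kettlebell Blast, HIIT Basics, Yoga Intro, Boxing Fusion, Core Express, Cardio Blast.
Kettlebell Blast starts before Spin Lab ends → Spin Lab and Kettlebell Blast overlap.
HIIT Basics starts after Spin Lab ends, so Spin Lab has no further overlaps.
HIIT Basics starts after Kettlebell Blast ends, so Kettlebell Blast has no further overlaps.
Yoga Intro starts after HIIT Basics ends, so HIIT Basics has no further overlaps.
Boxing Fusion starts before Yoga Intro ends → Yoga Intro and Boxing Fusion overlap.
Core Express starts before Yoga Intro ends → Yoga Intro and Core Express overlap.
Cardio Blast starts exactly when Yoga Intro ends (back-to-back, no overlap).
Core Express starts before Boxing Fusion ends → Boxing Fusion and Core Express overlap.
Cardio Blast starts before Boxing Fusion ends → Boxing Fusion and Cardio Blast overlap.
Cardio Blast starts before Core Express ends → Core Express and Cardio Blast overlap.
Overlapping pairs: Boxing Fusion & Cardio Blast, Boxing Fusion & Core Express, Boxing Fusion & Yoga Intro, Cardio Blast & Core Express, Core Express & Yoga Intro, Kettlebell Blast & Spin Lab — 6 in total.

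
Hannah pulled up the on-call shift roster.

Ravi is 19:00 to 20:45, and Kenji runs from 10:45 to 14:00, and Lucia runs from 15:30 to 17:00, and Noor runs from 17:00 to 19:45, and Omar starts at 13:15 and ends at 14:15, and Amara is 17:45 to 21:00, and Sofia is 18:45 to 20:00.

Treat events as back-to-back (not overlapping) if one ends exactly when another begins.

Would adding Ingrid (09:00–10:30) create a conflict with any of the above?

No — it doesn't clash with anything

Kenji: starts 10:45 at or after Ingrid ends 10:30 → clear.
Omar: starts 13:15 at or after Ingrid ends 10:30 → clear.
Lucia: starts 15:30 at or after Ingrid ends 10:30 → clear.
Noor: starts 17:00 at or after Ingrid ends 10:30 → clear.
Amara: starts 17:45 at or after Ingrid ends 10:30 → clear.
Sofia: starts 18:45 at or after Ingrid ends 10:30 → clear.
Ravi: starts 19:00 at or after Ingrid ends 10:30 → clear.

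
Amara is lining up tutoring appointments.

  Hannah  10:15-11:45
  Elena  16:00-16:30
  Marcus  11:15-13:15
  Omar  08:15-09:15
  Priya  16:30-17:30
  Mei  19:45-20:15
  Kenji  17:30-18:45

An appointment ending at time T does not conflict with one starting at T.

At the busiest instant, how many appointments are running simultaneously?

Sort all start/end points and keep a running count:
08:15 start Omar → 1
09:15 end Omar → 0
10:15 start Hannah → 1
11:15 start Marcus → 2
11:45 end Hannah → 1
13:15 end Marcus → 0
16:00 start Elena → 1
16:30 end Elena → 0
16:30 start Priya → 1
17:30 end Priya → 0
17:30 start Kenji → 1
18:45 end Kenji → 0
19:45 start Mei → 1
20:15 end Mei → 0
Peak is 2, at 11:15 (Hannah, Marcus).

2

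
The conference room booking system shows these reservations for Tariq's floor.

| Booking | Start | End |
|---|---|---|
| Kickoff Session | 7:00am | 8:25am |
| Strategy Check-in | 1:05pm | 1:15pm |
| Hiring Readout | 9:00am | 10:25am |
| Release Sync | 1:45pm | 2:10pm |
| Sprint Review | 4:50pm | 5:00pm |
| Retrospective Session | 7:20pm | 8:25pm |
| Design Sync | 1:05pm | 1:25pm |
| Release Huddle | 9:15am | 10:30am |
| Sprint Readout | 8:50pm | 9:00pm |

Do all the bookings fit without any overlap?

Two intervals overlap when each starts before the other ends.
Sorted by start: Kickoff Session, Hiring Readout, Release Huddle, Design Sync, Strategy Check-in, Release Sync, Sprint Review, Retrospective Session, Sprint Readout.
Hiring Readout starts after Kickoff Session ends; Kickoff Session is clear from here.
Release Huddle starts before Hiring Readout ends → Hiring Readout and Release Huddle overlap.
That's a conflict, so the schedule is not conflict-free.

No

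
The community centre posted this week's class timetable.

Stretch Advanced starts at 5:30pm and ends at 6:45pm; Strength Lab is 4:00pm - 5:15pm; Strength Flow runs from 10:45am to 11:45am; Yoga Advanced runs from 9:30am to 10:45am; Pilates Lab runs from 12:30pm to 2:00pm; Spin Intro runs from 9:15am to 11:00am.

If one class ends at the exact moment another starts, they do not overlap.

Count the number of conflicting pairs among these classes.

Two intervals overlap when each starts before the other ends.
Sorted by start: Spin Intro, Yoga Advanced, Strength Flow, Pilates Lab, Strength Lab, Stretch Advanced.
Yoga Advanced starts before Spin Intro ends → Spin Intro and Yoga Advanced overlap.
Strength Flow starts before Spin Intro ends → Spin Intro and Strength Flow overlap.
Pilates Lab starts after Spin Intro ends — done with Spin Intro.
Strength Flow starts exactly when Yoga Advanced ends (back-to-back, no overlap) — done with Yoga Advanced.
Pilates Lab starts after Strength Flow ends — done with Strength Flow.
Strength Lab starts after Pilates Lab ends — done with Pilates Lab.
Stretch Advanced starts after Strength Lab ends.
Overlapping pairs: Spin Intro & Strength Flow, Spin Intro & Yoga Advanced — 2 in total.

2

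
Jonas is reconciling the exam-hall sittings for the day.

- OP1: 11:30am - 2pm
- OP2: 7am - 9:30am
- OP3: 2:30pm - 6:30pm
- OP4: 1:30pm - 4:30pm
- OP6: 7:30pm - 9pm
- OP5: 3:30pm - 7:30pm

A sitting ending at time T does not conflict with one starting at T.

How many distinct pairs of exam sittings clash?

4

Sorted by start: OP2, OP1, OP4, OP3, OP5, OP6.
OP1 starts after OP2 ends, so nothing later overlaps OP2 either.
OP4 starts before OP1 ends → OP1 and OP4 overlap.
OP3 starts after OP1 ends, so nothing later overlaps OP1 either.
OP3 starts before OP4 ends → OP4 and OP3 overlap.
OP5 starts before OP4 ends → OP4 and OP5 overlap.
OP6 starts after OP4 ends.
OP5 starts before OP3 ends → OP3 and OP5 overlap.
OP6 starts after OP3 ends.
OP6 starts exactly when OP5 ends (back-to-back, no overlap).
Overlapping pairs: OP1 & OP4, OP3 & OP4, OP3 & OP5, OP4 & OP5 — 4 in total.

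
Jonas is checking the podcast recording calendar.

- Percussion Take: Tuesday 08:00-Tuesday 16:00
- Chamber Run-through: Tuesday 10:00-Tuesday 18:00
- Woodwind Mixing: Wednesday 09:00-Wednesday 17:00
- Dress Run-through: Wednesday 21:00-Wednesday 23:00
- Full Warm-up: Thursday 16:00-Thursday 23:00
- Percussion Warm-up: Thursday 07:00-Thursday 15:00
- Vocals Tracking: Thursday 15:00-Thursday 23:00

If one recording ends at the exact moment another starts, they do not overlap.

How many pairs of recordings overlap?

2

Sorted by start: Percussion Take, Chamber Run-through, Woodwind Mixing, Dress Run-through, Percussion Warm-up, Vocals Tracking, Full Warm-up.
Chamber Run-through starts before Percussion Take ends → Percussion Take and Chamber Run-through overlap.
Woodwind Mixing starts after Percussion Take ends, so Percussion Take has no further overlaps.
Woodwind Mixing starts after Chamber Run-through ends, so Chamber Run-through has no further overlaps.
Dress Run-through starts after Woodwind Mixing ends, so Woodwind Mixing has no further overlaps.
Percussion Warm-up starts after Dress Run-through ends, so Dress Run-through has no further overlaps.
Vocals Tracking starts exactly when Percussion Warm-up ends (back-to-back, no overlap), so Percussion Warm-up has no further overlaps.
Full Warm-up starts before Vocals Tracking ends → Vocals Tracking and Full Warm-up overlap.
Overlapping pairs: Chamber Run-through & Percussion Take, Full Warm-up & Vocals Tracking — 2 in total.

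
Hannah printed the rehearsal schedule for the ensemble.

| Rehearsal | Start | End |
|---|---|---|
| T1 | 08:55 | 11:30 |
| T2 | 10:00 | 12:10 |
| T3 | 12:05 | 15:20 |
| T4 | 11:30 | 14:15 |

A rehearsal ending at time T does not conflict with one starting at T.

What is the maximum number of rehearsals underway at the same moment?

Sweep the timeline, counting +1 at each start and −1 at each end (ends before starts at a tie):
08:55 start T1 → 1
10:00 start T2 → 2
11:30 end T1 → 1
11:30 start T4 → 2
12:05 start T3 → 3
12:10 end T2 → 2
14:15 end T4 → 1
15:20 end T3 → 0
Peak is 3, at 12:05 (T2, T3, T4).

3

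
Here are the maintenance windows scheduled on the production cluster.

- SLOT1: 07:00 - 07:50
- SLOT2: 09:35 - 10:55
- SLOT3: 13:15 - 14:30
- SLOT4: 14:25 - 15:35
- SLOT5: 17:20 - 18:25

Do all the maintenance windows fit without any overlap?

Sorted by start: SLOT1, SLOT2, SLOT3, SLOT4, SLOT5.
SLOT2 starts after SLOT1 ends, so nothing later overlaps SLOT1 either.
SLOT3 starts after SLOT2 ends, so nothing later overlaps SLOT2 either.
SLOT4 starts before SLOT3 ends → SLOT3 and SLOT4 overlap.
That's a conflict, so the schedule is not conflict-free.

No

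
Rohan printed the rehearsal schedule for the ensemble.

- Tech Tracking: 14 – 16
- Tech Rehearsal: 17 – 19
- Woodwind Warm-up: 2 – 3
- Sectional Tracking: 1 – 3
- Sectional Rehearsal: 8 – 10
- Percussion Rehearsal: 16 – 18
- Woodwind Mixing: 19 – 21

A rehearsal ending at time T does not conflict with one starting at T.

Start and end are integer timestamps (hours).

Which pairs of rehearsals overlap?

Percussion Rehearsal & Tech Rehearsal, Sectional Tracking & Woodwind Warm-up

Sorted by start: Sectional Tracking, Woodwind Warm-up, Sectional Rehearsal, Tech Tracking, Percussion Rehearsal, Tech Rehearsal, Woodwind Mixing.
Woodwind Warm-up starts before Sectional Tracking ends → Sectional Tracking and Woodwind Warm-up overlap.
Sectional Rehearsal starts after Sectional Tracking ends; Sectional Tracking is clear from here.
Sectional Rehearsal starts after Woodwind Warm-up ends; Woodwind Warm-up is clear from here.
Tech Tracking starts after Sectional Rehearsal ends; Sectional Rehearsal is clear from here.
Percussion Rehearsal starts exactly when Tech Tracking ends (back-to-back, no overlap); Tech Tracking is clear from here.
Tech Rehearsal starts before Percussion Rehearsal ends → Percussion Rehearsal and Tech Rehearsal overlap.
Woodwind Mixing starts after Percussion Rehearsal ends.
Woodwind Mixing starts exactly when Tech Rehearsal ends (back-to-back, no overlap).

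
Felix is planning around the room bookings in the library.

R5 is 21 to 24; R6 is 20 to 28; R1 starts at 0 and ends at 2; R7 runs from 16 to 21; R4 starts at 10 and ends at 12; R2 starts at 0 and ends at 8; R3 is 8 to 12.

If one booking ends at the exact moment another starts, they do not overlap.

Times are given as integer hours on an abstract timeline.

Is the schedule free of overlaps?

No

Sorted by start: R1, R2, R3, R4, R7, R6, R5.
R2 starts before R1 ends → R1 and R2 overlap.
That's a conflict, so the schedule is not conflict-free.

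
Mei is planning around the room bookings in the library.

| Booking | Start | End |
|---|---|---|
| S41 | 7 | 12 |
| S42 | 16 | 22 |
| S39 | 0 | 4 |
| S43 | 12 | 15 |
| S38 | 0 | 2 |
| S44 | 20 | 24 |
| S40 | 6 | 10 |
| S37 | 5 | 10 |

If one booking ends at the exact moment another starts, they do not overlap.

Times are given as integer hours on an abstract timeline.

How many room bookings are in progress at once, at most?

Walk through starts and ends in time order (an end at T is processed before a start at T):
0 start S38 → 1
0 start S39 → 2
2 end S38 → 1
4 end S39 → 0
5 start S37 → 1
6 start S40 → 2
7 start S41 → 3
10 end S37 → 2
10 end S40 → 1
12 end S41 → 0
12 start S43 → 1
15 end S43 → 0
16 start S42 → 1
20 start S44 → 2
22 end S42 → 1
24 end S44 → 0
Peak is 3, at 7 (S37, S40, S41).

3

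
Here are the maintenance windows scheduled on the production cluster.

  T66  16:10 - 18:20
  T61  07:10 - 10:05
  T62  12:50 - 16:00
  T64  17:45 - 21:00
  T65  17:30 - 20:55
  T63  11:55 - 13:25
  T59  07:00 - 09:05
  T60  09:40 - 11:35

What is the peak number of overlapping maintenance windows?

Walk through starts and ends in time order (an end at T is processed before a start at T):
07:00 start T59 → 1
07:10 start T61 → 2
09:05 end T59 → 1
09:40 start T60 → 2
10:05 end T61 → 1
11:35 end T60 → 0
11:55 start T63 → 1
12:50 start T62 → 2
13:25 end T63 → 1
16:00 end T62 → 0
16:10 start T66 → 1
17:30 start T65 → 2
17:45 start T64 → 3
18:20 end T66 → 2
20:55 end T65 → 1
21:00 end T64 → 0
Peak is 3, at 17:45 (T64, T65, T66).

3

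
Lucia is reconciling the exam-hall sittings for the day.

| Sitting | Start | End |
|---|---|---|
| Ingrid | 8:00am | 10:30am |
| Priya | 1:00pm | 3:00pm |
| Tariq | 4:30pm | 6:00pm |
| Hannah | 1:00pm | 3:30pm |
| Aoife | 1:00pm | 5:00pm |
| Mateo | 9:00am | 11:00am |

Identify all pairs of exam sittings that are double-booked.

Sorted by start: Ingrid, Mateo, Aoife, Hannah, Priya, Tariq.
Mateo starts before Ingrid ends → Ingrid and Mateo overlap.
Aoife starts after Ingrid ends — done with Ingrid.
Aoife starts after Mateo ends — done with Mateo.
Hannah starts before Aoife ends → Aoife and Hannah overlap.
Priya starts before Aoife ends → Aoife and Priya overlap.
Tariq starts before Aoife ends → Aoife and Tariq overlap.
Priya starts before Hannah ends → Hannah and Priya overlap.
Tariq starts after Hannah ends.
Tariq starts after Priya ends.

Aoife & Hannah, Aoife & Priya, Aoife & Tariq, Hannah & Priya, Ingrid & Mateo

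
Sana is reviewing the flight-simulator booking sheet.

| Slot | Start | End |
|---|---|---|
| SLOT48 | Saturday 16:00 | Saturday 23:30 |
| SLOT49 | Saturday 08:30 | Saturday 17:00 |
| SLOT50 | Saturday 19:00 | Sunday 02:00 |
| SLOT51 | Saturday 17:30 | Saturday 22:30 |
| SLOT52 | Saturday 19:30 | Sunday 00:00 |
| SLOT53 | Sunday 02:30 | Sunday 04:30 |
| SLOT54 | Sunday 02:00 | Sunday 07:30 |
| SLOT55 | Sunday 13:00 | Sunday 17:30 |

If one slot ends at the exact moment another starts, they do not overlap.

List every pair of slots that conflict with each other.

Sorted by start: SLOT49, SLOT48, SLOT51, SLOT50, SLOT52, SLOT54, SLOT53, SLOT55.
SLOT48 starts before SLOT49 ends → SLOT49 and SLOT48 overlap.
SLOT51 starts after SLOT49 ends, so nothing later overlaps SLOT49 either.
SLOT51 starts before SLOT48 ends → SLOT48 and SLOT51 overlap.
SLOT50 starts before SLOT48 ends → SLOT48 and SLOT50 overlap.
SLOT52 starts before SLOT48 ends → SLOT48 and SLOT52 overlap.
SLOT54 starts after SLOT48 ends, so nothing later overlaps SLOT48 either.
SLOT50 starts before SLOT51 ends → SLOT51 and SLOT50 overlap.
SLOT52 starts before SLOT51 ends → SLOT51 and SLOT52 overlap.
SLOT54 starts after SLOT51 ends, so nothing later overlaps SLOT51 either.
SLOT52 starts before SLOT50 ends → SLOT50 and SLOT52 overlap.
SLOT54 starts exactly when SLOT50 ends (back-to-back, no overlap), so nothing later overlaps SLOT50 either.
SLOT54 starts after SLOT52 ends, so nothing later overlaps SLOT52 either.
SLOT53 starts before SLOT54 ends → SLOT54 and SLOT53 overlap.
SLOT55 starts after SLOT54 ends.
SLOT55 starts after SLOT53 ends.

SLOT48 & SLOT49, SLOT48 & SLOT50, SLOT48 & SLOT51, SLOT48 & SLOT52, SLOT50 & SLOT51, SLOT50 & SLOT52, SLOT51 & SLOT52, SLOT53 & SLOT54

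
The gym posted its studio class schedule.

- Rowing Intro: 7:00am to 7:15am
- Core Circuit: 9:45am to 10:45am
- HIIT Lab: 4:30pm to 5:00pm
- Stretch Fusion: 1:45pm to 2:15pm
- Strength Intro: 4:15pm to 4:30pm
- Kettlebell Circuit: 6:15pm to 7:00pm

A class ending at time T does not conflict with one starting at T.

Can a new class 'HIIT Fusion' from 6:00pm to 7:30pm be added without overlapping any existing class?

No — it overlaps Kettlebell Circuit

Rowing Intro: ends 7:15am at or before HIIT Fusion starts 6:00pm → clear.
Core Circuit: ends 10:45am at or before HIIT Fusion starts 6:00pm → clear.
Stretch Fusion: ends 2:15pm at or before HIIT Fusion starts 6:00pm → clear.
Strength Intro: ends 4:30pm at or before HIIT Fusion starts 6:00pm → clear.
HIIT Lab: ends 5:00pm at or before HIIT Fusion starts 6:00pm → clear.
Kettlebell Circuit: starts 6:15pm before HIIT Fusion ends 7:30pm, and ends 7:00pm after HIIT Fusion starts 6:00pm → overlap.
HIIT Fusion overlaps Kettlebell Circuit.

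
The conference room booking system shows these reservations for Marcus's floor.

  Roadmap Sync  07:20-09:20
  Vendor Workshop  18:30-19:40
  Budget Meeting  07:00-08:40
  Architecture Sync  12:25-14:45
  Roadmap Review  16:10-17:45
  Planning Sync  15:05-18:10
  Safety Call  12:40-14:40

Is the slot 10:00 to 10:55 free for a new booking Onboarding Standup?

Budget Meeting: ends 08:40 at or before Onboarding Standup starts 10:00 → clear.
Roadmap Sync: ends 09:20 at or before Onboarding Standup starts 10:00 → clear.
Architecture Sync: starts 12:25 at or after Onboarding Standup ends 10:55 → clear.
Safety Call: starts 12:40 at or after Onboarding Standup ends 10:55 → clear.
Planning Sync: starts 15:05 at or after Onboarding Standup ends 10:55 → clear.
Roadmap Review: starts 16:10 at or after Onboarding Standup ends 10:55 → clear.
Vendor Workshop: starts 18:30 at or after Onboarding Standup ends 10:55 → clear.

Yes — the slot is free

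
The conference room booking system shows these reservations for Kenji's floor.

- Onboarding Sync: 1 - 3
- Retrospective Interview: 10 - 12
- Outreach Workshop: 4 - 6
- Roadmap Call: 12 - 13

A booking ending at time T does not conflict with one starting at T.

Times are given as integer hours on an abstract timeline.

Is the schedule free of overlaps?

Sorted by start: Onboarding Sync, Outreach Workshop, Retrospective Interview, Roadmap Call.
Outreach Workshop starts after Onboarding Sync ends — done with Onboarding Sync.
Retrospective Interview starts after Outreach Workshop ends — done with Outreach Workshop.
Roadmap Call starts exactly when Retrospective Interview ends (back-to-back, no overlap).
Every pair is clear; the schedule has no overlaps.

Yes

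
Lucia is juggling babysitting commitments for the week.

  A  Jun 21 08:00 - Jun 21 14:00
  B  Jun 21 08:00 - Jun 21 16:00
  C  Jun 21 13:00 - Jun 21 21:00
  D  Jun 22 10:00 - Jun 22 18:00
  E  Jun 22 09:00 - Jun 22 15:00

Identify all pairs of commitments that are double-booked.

A & B, A & C, B & C, D & E

Two intervals overlap when each starts before the other ends.
Sorted by start: A, B, C, E, D.
B starts before A ends → A and B overlap.
C starts before A ends → A and C overlap.
E starts after A ends, so nothing later overlaps A either.
C starts before B ends → B and C overlap.
E starts after B ends, so nothing later overlaps B either.
E starts after C ends, so nothing later overlaps C either.
D starts before E ends → E and D overlap.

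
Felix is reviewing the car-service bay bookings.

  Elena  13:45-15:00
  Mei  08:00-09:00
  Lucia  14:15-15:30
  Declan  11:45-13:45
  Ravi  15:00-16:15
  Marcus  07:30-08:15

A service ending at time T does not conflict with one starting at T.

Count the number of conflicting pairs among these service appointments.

3

Sorted by start: Marcus, Mei, Declan, Elena, Lucia, Ravi.
Mei starts before Marcus ends → Marcus and Mei overlap.
Declan starts after Marcus ends, so nothing later overlaps Marcus either.
Declan starts after Mei ends, so nothing later overlaps Mei either.
Elena starts exactly when Declan ends (back-to-back, no overlap), so nothing later overlaps Declan either.
Lucia starts before Elena ends → Elena and Lucia overlap.
Ravi starts exactly when Elena ends (back-to-back, no overlap).
Ravi starts before Lucia ends → Lucia and Ravi overlap.
Overlapping pairs: Elena & Lucia, Lucia & Ravi, Marcus & Mei — 3 in total.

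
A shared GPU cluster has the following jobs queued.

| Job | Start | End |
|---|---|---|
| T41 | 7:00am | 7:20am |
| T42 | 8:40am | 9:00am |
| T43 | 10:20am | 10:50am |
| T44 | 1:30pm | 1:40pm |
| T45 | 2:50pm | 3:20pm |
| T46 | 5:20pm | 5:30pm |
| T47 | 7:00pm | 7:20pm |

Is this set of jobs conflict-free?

Yes

Two intervals overlap when each starts before the other ends.
Sorted by start: T41, T42, T43, T44, T45, T46, T47.
T42 starts after T41 ends, so T41 has no further overlaps.
T43 starts after T42 ends, so T42 has no further overlaps.
T44 starts after T43 ends, so T43 has no further overlaps.
T45 starts after T44 ends, so T44 has no further overlaps.
T46 starts after T45 ends, so T45 has no further overlaps.
T47 starts after T46 ends.
Every pair is clear; the schedule has no overlaps.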